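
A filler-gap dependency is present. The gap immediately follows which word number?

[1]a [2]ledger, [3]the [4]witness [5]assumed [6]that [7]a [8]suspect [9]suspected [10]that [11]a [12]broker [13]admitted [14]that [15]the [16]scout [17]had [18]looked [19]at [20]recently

19

The displaced element is "a ledger" (word 2).
It is linked across 3 clause boundaries (that → that → that).
It functions as the object of the preposition "at" of "looked", so the gap sits immediately after word 19 ("at").
Base order: The witness assumed that a suspect suspected that a broker admitted that the scout had looked at a ledger recently.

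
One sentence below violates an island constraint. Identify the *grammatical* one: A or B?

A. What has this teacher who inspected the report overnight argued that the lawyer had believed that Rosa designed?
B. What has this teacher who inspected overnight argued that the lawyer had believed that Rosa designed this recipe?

A

In B, the wh-phrase is extracted from inside a complex-NP island (relative clause) (introduced by "who"), which blocks movement.
In A, the extraction path crosses only that-complement boundaries, which are transparent.
So A is grammatical.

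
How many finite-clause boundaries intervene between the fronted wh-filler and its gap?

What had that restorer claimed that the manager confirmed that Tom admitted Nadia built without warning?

3

"what" is extracted from the object of "built".
Boundaries crossed, outermost first: [that], [that], [Ø] — 3 in total.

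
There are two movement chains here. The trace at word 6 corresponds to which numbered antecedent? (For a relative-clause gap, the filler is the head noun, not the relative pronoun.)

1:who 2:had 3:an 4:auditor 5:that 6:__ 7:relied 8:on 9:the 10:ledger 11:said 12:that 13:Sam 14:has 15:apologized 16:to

4

The marked gap is inside the relative clause, the subject of "relied".
Its filler is the head noun "auditor" (via "that"), at word 4.
(The other dependency links word 1 to a gap after word 16.)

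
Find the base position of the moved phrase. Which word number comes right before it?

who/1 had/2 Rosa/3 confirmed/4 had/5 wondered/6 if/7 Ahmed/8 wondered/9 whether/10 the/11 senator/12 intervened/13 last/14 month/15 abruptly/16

4

The displaced element is "who" (word 1).
It is linked across 1 clause boundary (Ø).
It functions as the subject of "wondered", so the gap sits immediately after word 4 ("confirmed").
Base order: Rosa had confirmed that who had wondered if Ahmed wondered whether the senator intervened last month abruptly.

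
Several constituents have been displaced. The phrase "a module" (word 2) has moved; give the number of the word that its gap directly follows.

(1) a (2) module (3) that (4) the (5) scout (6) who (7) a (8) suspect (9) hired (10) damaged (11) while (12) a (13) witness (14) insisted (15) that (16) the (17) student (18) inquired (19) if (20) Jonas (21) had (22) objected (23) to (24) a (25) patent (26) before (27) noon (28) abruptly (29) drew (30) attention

10

The displaced element is "a module" (word 2).
It functions as the direct object of "damaged", so the gap sits immediately after word 10 ("damaged").
Base order: The scout who a suspect hired damaged a module while a witness insisted that the student inquired if Jonas had objected to a patent before noon abruptly.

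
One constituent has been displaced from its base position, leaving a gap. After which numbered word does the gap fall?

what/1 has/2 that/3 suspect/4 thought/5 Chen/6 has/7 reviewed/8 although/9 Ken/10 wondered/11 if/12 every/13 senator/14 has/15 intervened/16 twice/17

The displaced element is "what" (word 1).
It is linked across 1 clause boundary (Ø).
It functions as the direct object of "reviewed", so the gap sits immediately after word 8 ("reviewed").
Base order: That suspect has thought Chen has reviewed what although Ken wondered if every senator has intervened twice.

8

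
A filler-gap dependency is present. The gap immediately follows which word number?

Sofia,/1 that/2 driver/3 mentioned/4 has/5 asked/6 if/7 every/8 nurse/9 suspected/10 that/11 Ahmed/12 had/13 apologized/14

4

The displaced element is "Sofia" (word 1).
It is linked across 1 clause boundary (Ø).
It functions as the subject of "asked", so the gap sits immediately after word 4 ("mentioned").
Base order: That driver mentioned that Sofia has asked if every nurse suspected that Ahmed had apologized.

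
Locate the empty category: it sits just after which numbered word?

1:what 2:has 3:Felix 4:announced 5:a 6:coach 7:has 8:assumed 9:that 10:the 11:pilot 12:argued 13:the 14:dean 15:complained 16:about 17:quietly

The displaced element is "what" (word 1).
It is linked across 3 clause boundaries (Ø → that → Ø).
It functions as the object of the preposition "about" of "complained", so the gap sits immediately after word 16 ("about").
Base order: Felix has announced a coach has assumed that the pilot argued the dean complained about what quietly.

16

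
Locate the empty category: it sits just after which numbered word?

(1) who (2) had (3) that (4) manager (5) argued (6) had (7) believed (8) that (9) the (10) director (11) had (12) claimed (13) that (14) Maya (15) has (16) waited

5

The displaced element is "who" (word 1).
It is linked across 1 clause boundary (Ø).
It functions as the subject of "believed", so the gap sits immediately after word 5 ("argued").
Base order: That manager had argued that who had believed that the director had claimed that Maya has waited.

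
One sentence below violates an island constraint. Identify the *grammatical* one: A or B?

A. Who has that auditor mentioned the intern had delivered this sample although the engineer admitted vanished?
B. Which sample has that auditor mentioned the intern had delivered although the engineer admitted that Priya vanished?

B

In A, the wh-phrase is extracted from inside an adjunct island (introduced by "although"), which blocks movement.
In B, the extraction path crosses only that-complement boundaries, which are transparent.
So B is grammatical.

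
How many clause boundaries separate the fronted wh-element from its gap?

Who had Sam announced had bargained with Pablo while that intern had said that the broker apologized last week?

"who" is extracted from the subject of "bargained".
Boundaries crossed, outermost first: [Ø] — 1 in total.

1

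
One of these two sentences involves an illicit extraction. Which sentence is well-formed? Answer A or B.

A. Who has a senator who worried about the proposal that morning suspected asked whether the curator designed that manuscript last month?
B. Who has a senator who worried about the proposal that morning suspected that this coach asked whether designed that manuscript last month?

A

In B, the wh-phrase is extracted from inside a wh-island (introduced by "whether"), which blocks movement.
In A, the extraction path crosses only that-complement boundaries, which are transparent.
So A is grammatical.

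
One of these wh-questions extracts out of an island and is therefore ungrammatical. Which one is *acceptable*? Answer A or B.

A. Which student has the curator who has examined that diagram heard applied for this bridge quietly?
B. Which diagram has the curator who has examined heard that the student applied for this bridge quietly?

A

In B, the wh-phrase is extracted from inside a complex-NP island (relative clause) (introduced by "who"), which blocks movement.
In A, the extraction path crosses only that-complement boundaries, which are transparent.
So A is grammatical.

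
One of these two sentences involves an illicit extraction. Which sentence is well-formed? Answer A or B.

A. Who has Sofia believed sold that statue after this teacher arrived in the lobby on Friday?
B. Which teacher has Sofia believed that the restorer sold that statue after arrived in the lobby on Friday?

A

In B, the wh-phrase is extracted from inside an adjunct island (introduced by "after"), which blocks movement.
In A, the extraction path crosses only that-complement boundaries, which are transparent.
So A is grammatical.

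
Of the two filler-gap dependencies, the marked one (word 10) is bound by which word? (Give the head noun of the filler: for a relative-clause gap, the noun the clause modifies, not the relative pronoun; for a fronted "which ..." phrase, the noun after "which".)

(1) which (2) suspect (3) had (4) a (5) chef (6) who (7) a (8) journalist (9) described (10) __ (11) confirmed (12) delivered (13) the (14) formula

5

The marked gap is inside the relative clause, the direct object of "described".
Its filler is the head noun "chef" (via "who"), at word 5.
(The other dependency links word 2 to a gap after word 11.)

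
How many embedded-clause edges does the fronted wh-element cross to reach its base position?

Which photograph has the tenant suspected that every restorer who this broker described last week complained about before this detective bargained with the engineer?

1

"which photograph" is extracted from the PP object of "complained".
Boundaries crossed, outermost first: [that] — 1 in total.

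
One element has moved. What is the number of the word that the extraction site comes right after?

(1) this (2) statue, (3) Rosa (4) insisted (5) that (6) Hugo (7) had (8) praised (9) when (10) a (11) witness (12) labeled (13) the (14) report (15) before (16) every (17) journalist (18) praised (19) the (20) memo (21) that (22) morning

The displaced element is "this statue" (word 2).
It is linked across 1 clause boundary (that).
It functions as the direct object of "praised", so the gap sits immediately after word 8 ("praised").
Base order: Rosa insisted that Hugo had praised this statue when a witness labeled the report before every journalist praised the memo that morning.

8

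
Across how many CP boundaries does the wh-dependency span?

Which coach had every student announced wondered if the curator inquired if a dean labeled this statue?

"which coach" is extracted from the subject of "wondered".
Boundaries crossed, outermost first: [Ø] — 1 in total.

1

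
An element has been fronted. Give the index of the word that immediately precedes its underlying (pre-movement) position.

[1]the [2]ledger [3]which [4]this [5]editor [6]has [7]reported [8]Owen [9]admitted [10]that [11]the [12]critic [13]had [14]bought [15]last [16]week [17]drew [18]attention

The displaced element is "the ledger" (word 2).
It is linked across 2 clause boundaries (Ø → that).
It functions as the direct object of "bought", so the gap sits immediately after word 14 ("bought").
Base order: This editor has reported Owen admitted that the critic had bought the ledger last week.

14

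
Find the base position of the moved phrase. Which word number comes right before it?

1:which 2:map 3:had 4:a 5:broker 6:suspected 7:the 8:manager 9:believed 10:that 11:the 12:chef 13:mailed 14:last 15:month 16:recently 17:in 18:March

The displaced element is "which map" (word 2).
It is linked across 2 clause boundaries (Ø → that).
It functions as the direct object of "mailed", so the gap sits immediately after word 13 ("mailed").
Base order: A broker had suspected the manager believed that the chef mailed which map last month recently in March.

13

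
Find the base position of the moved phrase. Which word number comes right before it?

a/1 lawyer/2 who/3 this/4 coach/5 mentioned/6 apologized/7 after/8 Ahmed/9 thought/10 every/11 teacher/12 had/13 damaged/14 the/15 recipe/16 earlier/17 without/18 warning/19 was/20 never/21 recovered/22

6

The displaced element is "a lawyer" (word 2).
It is linked across 1 clause boundary (Ø).
It functions as the subject of "apologized", so the gap sits immediately after word 6 ("mentioned").
Base order: This coach mentioned that a lawyer apologized after Ahmed thought every teacher had damaged the recipe earlier without warning.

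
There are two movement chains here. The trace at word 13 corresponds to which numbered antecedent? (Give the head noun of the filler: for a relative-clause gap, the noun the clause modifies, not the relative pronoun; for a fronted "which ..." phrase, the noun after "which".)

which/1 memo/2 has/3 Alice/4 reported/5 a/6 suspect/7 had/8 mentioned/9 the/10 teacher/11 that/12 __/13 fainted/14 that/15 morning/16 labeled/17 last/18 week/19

11

The marked gap is inside the relative clause, the subject of "fainted".
Its filler is the head noun "teacher" (via "that"), at word 11.
(The other dependency links word 2 to a gap after word 17.)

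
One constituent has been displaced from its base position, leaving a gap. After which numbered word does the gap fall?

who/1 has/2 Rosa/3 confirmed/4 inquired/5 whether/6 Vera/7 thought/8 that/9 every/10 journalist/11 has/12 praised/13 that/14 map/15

The displaced element is "who" (word 1).
It is linked across 1 clause boundary (Ø).
It functions as the subject of "inquired", so the gap sits immediately after word 4 ("confirmed").
Base order: Rosa has confirmed who inquired whether Vera thought that every journalist has praised that map.

4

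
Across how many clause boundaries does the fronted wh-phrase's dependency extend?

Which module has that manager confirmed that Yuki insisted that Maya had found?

2

"which module" is extracted from the object of "found".
Boundaries crossed, outermost first: [that], [that] — 2 in total.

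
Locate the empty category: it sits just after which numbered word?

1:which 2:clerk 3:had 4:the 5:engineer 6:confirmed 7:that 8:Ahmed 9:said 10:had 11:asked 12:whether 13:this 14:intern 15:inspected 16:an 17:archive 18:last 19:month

The displaced element is "which clerk" (word 2).
It is linked across 2 clause boundaries (that → Ø).
It functions as the subject of "asked", so the gap sits immediately after word 9 ("said").
Base order: The engineer had confirmed that Ahmed said which clerk had asked whether this intern inspected an archive last month.

9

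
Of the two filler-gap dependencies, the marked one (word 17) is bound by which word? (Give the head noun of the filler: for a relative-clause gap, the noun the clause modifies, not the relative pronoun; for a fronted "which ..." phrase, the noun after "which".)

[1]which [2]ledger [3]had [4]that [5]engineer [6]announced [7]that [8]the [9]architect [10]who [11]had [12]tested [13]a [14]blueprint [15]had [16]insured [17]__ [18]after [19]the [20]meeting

The marked gap is the direct object of "insured".
Its filler is the fronted wh-phrase "which ledger", at word 2.
(The other dependency links word 9 to a gap after word 10.)

2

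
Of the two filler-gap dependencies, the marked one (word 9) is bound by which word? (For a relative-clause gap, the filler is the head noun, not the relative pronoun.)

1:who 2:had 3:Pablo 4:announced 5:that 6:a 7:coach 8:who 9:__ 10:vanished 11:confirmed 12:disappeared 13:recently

The marked gap is inside the relative clause, the subject of "vanished".
Its filler is the head noun "coach" (via "who"), at word 7.
(The other dependency links word 1 to a gap after word 11.)

7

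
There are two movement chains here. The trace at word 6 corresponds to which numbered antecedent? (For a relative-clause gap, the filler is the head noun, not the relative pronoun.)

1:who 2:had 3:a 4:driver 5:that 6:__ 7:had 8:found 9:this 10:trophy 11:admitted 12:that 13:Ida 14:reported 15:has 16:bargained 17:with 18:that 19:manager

4

The marked gap is inside the relative clause, the subject of "found".
Its filler is the head noun "driver" (via "that"), at word 4.
(The other dependency links word 1 to a gap after word 14.)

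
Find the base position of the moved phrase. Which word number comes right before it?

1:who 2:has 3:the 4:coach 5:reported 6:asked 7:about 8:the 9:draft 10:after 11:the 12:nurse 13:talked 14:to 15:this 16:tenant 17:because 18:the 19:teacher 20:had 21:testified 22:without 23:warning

The displaced element is "who" (word 1).
It is linked across 1 clause boundary (Ø).
It functions as the subject of "asked", so the gap sits immediately after word 5 ("reported").
Base order: The coach has reported that who asked about the draft after the nurse talked to this tenant because the teacher had testified without warning.

5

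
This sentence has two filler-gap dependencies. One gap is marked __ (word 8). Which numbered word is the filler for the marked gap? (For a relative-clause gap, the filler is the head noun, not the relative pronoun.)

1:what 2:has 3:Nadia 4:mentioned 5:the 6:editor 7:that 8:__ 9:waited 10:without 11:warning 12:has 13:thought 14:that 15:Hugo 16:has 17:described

6

The marked gap is inside the relative clause, the subject of "waited".
Its filler is the head noun "editor" (via "that"), at word 6.
(The other dependency links word 1 to a gap after word 17.)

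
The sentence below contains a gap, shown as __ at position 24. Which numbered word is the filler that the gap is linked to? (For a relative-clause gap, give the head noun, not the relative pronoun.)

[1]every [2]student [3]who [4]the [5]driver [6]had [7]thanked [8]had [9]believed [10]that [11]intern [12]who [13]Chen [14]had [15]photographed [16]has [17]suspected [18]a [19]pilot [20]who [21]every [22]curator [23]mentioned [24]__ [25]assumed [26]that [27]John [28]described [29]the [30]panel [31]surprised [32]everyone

The gap at 24 is the subject of "assumed", inside a relative clause.
The relative pronoun is "who" (word 20); it is bound by the head noun immediately before it.
Its filler is the head noun "pilot", at word 19.

19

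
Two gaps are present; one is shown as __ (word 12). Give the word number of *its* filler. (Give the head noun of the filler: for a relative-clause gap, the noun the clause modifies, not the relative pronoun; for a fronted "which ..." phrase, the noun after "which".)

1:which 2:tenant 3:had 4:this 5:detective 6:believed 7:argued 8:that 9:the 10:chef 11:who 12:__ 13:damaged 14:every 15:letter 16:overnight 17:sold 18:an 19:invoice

10

The marked gap is inside the relative clause, the subject of "damaged".
Its filler is the head noun "chef" (via "who"), at word 10.
(The other dependency links word 2 to a gap after word 6.)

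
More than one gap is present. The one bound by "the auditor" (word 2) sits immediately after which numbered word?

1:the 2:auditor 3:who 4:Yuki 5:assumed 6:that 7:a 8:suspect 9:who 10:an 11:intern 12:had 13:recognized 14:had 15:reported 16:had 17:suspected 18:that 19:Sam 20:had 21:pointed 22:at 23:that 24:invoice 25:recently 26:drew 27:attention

The displaced element is "the auditor" (word 2).
It is linked across 2 clause boundaries (that → Ø).
It functions as the subject of "suspected", so the gap sits immediately after word 15 ("reported").
Base order: Yuki assumed that a suspect who an intern had recognized had reported the auditor had suspected that Sam had pointed at that invoice recently.

15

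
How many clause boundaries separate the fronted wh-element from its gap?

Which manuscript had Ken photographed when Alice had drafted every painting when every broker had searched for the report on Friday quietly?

"which manuscript" originates inside the matrix clause — no clause boundary is crossed.

0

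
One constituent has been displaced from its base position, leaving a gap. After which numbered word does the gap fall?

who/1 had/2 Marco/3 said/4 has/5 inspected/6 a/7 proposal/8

4

The displaced element is "who" (word 1).
It is linked across 1 clause boundary (Ø).
It functions as the subject of "inspected", so the gap sits immediately after word 4 ("said").
Base order: Marco had said that who has inspected a proposal.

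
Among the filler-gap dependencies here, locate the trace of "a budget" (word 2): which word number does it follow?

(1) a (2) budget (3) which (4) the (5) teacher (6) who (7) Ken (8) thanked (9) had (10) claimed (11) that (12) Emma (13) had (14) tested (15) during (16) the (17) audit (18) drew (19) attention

14

The displaced element is "a budget" (word 2).
It is linked across 1 clause boundary (that).
It functions as the direct object of "tested", so the gap sits immediately after word 14 ("tested").
Base order: The teacher who Ken thanked had claimed that Emma had tested a budget during the audit.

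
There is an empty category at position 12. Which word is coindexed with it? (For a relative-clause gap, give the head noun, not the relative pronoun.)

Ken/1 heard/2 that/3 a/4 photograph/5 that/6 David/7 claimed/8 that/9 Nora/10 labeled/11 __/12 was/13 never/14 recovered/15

The gap at 12 is the object of "labeled", inside a relative clause.
The relative pronoun is "that" (word 6); it is bound by the head noun immediately before it.
Its filler is the head noun "photograph", at word 5.

5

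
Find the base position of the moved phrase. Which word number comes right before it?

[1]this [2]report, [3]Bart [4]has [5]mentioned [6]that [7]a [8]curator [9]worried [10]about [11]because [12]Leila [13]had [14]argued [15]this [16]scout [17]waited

The displaced element is "this report" (word 2).
It is linked across 1 clause boundary (that).
It functions as the object of the preposition "about" of "worried", so the gap sits immediately after word 10 ("about").
Base order: Bart has mentioned that a curator worried about this report because Leila had argued this scout waited.

10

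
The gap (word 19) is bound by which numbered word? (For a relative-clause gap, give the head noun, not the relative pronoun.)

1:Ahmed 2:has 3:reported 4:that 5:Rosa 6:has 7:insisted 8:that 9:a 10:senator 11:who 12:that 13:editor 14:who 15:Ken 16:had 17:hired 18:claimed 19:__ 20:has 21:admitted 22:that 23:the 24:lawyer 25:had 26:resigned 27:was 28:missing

10

The gap at 19 is the subject of "admitted", inside a relative clause.
The relative pronoun is "who" (word 11); it is bound by the head noun immediately before it.
Its filler is the head noun "senator", at word 10.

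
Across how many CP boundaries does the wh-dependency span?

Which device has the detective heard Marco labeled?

1

"which device" is extracted from the object of "labeled".
Boundaries crossed, outermost first: [Ø] — 1 in total.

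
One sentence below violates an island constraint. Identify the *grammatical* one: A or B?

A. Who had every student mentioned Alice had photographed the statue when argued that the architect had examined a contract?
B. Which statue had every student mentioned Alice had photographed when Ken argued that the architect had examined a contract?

In A, the wh-phrase is extracted from inside an adjunct island (introduced by "when"), which blocks movement.
In B, the extraction path crosses only that-complement boundaries, which are transparent.
So B is grammatical.

B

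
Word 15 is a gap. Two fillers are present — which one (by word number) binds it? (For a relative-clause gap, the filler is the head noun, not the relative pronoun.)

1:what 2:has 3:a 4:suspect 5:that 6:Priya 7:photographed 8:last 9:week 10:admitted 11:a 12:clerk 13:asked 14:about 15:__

1

The marked gap is the object of the preposition "about" of "asked".
Its filler is the fronted wh-phrase "what", at word 1.
(The other dependency links word 4 to a gap after word 7.)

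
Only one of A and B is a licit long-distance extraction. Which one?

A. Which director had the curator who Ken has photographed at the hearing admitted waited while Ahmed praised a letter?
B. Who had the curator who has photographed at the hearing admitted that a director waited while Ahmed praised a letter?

A

In B, the wh-phrase is extracted from inside a complex-NP island (relative clause) (introduced by "who"), which blocks movement.
In A, the extraction path crosses only that-complement boundaries, which are transparent.
So A is grammatical.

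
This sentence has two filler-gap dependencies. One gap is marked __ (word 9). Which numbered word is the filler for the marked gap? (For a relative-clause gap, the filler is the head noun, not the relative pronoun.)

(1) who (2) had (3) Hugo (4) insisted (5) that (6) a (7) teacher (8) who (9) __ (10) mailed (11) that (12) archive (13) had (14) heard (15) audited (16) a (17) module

The marked gap is inside the relative clause, the subject of "mailed".
Its filler is the head noun "teacher" (via "who"), at word 7.
(The other dependency links word 1 to a gap after word 14.)

7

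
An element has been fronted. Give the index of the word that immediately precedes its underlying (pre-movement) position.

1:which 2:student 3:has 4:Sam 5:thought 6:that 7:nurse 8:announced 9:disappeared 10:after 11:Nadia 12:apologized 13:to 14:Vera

8

The displaced element is "which student" (word 2).
It is linked across 2 clause boundaries (Ø → Ø).
It functions as the subject of "disappeared", so the gap sits immediately after word 8 ("announced").
Base order: Sam has thought that nurse announced which student disappeared after Nadia apologized to Vera.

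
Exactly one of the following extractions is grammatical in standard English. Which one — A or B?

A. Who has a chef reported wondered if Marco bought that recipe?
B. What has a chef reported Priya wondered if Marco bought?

A

In B, the wh-phrase is extracted from inside a wh-island (introduced by "if"), which blocks movement.
In A, the extraction path crosses only that-complement boundaries, which are transparent.
So A is grammatical.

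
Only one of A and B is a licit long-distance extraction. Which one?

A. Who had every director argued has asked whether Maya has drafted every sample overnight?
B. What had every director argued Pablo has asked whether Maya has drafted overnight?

In B, the wh-phrase is extracted from inside a wh-island (introduced by "whether"), which blocks movement.
In A, the extraction path crosses only that-complement boundaries, which are transparent.
So A is grammatical.

A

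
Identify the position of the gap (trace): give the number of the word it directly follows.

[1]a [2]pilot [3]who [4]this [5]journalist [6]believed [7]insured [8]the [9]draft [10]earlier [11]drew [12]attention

The displaced element is "a pilot" (word 2).
It is linked across 1 clause boundary (Ø).
It functions as the subject of "insured", so the gap sits immediately after word 6 ("believed").
Base order: This journalist believed that a pilot insured the draft earlier.

6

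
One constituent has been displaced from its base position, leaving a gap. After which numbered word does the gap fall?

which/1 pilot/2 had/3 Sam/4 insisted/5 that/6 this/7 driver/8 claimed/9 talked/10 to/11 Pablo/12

The displaced element is "which pilot" (word 2).
It is linked across 2 clause boundaries (that → Ø).
It functions as the subject of "talked", so the gap sits immediately after word 9 ("claimed").
Base order: Sam had insisted that this driver claimed that which pilot talked to Pablo.

9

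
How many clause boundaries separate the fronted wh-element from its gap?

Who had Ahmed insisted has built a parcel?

"who" is extracted from the subject of "built".
Boundaries crossed, outermost first: [Ø] — 1 in total.

1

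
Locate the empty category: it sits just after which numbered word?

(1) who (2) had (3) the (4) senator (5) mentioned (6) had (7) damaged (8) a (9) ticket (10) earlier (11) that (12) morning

The displaced element is "who" (word 1).
It is linked across 1 clause boundary (Ø).
It functions as the subject of "damaged", so the gap sits immediately after word 5 ("mentioned").
Base order: The senator had mentioned that who had damaged a ticket earlier that morning.

5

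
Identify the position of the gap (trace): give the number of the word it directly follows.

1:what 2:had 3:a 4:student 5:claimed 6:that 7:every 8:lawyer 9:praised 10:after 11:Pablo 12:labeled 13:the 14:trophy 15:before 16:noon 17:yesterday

The displaced element is "what" (word 1).
It is linked across 1 clause boundary (that).
It functions as the direct object of "praised", so the gap sits immediately after word 9 ("praised").
Base order: A student had claimed that every lawyer praised what after Pablo labeled the trophy before noon yesterday.

9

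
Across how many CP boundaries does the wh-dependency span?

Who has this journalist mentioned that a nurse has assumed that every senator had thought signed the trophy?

3

"who" is extracted from the subject of "signed".
Boundaries crossed, outermost first: [that], [that], [Ø] — 3 in total.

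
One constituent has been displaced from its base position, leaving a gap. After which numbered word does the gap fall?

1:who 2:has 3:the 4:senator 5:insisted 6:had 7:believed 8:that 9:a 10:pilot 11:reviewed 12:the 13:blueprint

The displaced element is "who" (word 1).
It is linked across 1 clause boundary (Ø).
It functions as the subject of "believed", so the gap sits immediately after word 5 ("insisted").
Base order: The senator has insisted who had believed that a pilot reviewed the blueprint.

5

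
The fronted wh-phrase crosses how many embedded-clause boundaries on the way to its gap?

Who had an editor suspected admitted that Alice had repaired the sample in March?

"who" is extracted from the subject of "admitted".
Boundaries crossed, outermost first: [Ø] — 1 in total.

1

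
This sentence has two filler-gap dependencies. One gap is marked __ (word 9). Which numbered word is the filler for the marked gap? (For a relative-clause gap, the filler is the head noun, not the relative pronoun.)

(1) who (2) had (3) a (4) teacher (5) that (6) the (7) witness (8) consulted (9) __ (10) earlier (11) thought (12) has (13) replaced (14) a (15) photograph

4

The marked gap is inside the relative clause, the direct object of "consulted".
Its filler is the head noun "teacher" (via "that"), at word 4.
(The other dependency links word 1 to a gap after word 11.)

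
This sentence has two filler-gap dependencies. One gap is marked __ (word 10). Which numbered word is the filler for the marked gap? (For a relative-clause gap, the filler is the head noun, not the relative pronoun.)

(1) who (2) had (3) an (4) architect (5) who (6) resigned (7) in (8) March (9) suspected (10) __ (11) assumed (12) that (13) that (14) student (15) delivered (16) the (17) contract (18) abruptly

The marked gap is the subject of "assumed".
Its filler is the fronted wh-phrase "who", at word 1.
(The other dependency links word 4 to a gap after word 5.)

1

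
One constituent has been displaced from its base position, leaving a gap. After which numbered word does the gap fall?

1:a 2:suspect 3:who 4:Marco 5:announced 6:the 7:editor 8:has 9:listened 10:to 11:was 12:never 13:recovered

The displaced element is "a suspect" (word 2).
It is linked across 1 clause boundary (Ø).
It functions as the object of the preposition "to" of "listened", so the gap sits immediately after word 10 ("to").
Base order: Marco announced the editor has listened to a suspect.

10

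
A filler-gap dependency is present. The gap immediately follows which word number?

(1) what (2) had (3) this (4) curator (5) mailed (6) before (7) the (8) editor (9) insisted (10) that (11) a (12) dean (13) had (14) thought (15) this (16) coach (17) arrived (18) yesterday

The displaced element is "what" (word 1).
It functions as the direct object of "mailed", so the gap sits immediately after word 5 ("mailed").
Base order: This curator had mailed what before the editor insisted that a dean had thought this coach arrived yesterday.

5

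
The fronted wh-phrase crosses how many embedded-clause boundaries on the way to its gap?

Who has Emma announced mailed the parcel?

1

"who" is extracted from the subject of "mailed".
Boundaries crossed, outermost first: [Ø] — 1 in total.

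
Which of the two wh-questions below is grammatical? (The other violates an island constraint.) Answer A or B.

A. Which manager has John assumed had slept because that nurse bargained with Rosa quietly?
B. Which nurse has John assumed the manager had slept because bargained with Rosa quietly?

A

In B, the wh-phrase is extracted from inside an adjunct island (introduced by "because"), which blocks movement.
In A, the extraction path crosses only that-complement boundaries, which are transparent.
So A is grammatical.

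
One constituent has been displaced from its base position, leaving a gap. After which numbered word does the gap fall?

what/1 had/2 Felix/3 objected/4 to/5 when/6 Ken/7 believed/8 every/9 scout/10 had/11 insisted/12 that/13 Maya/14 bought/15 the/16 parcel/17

5

The displaced element is "what" (word 1).
It functions as the object of the preposition "to" of "objected", so the gap sits immediately after word 5 ("to").
Base order: Felix had objected to what when Ken believed every scout had insisted that Maya bought the parcel.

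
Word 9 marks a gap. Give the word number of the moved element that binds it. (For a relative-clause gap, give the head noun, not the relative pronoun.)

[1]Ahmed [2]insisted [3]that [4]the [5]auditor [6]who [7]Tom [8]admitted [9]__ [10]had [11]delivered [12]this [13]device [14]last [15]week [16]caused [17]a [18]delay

The gap at 9 is the subject of "delivered", inside a relative clause.
The relative pronoun is "who" (word 6); it is bound by the head noun immediately before it.
Its filler is the head noun "auditor", at word 5.

5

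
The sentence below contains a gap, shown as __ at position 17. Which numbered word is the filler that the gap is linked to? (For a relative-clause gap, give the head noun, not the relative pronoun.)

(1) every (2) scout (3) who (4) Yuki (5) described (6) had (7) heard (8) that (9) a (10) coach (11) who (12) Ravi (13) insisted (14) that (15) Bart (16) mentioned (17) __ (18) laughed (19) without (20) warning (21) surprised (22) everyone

10

The gap at 17 is the subject of "laughed", inside a relative clause.
The relative pronoun is "who" (word 11); it is bound by the head noun immediately before it.
Its filler is the head noun "coach", at word 10.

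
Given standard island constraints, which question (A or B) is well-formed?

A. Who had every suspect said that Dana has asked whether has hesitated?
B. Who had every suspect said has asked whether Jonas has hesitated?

In A, the wh-phrase is extracted from inside a wh-island (introduced by "whether"), which blocks movement.
In B, the extraction path crosses only that-complement boundaries, which are transparent.
So B is grammatical.

B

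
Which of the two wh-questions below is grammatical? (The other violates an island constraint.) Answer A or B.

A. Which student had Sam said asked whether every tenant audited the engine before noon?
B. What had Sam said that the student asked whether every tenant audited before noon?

In B, the wh-phrase is extracted from inside a wh-island (introduced by "whether"), which blocks movement.
In A, the extraction path crosses only that-complement boundaries, which are transparent.
So A is grammatical.

A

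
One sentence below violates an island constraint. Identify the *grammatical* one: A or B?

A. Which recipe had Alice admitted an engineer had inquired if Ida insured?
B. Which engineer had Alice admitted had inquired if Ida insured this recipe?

In A, the wh-phrase is extracted from inside a wh-island (introduced by "if"), which blocks movement.
In B, the extraction path crosses only that-complement boundaries, which are transparent.
So B is grammatical.

B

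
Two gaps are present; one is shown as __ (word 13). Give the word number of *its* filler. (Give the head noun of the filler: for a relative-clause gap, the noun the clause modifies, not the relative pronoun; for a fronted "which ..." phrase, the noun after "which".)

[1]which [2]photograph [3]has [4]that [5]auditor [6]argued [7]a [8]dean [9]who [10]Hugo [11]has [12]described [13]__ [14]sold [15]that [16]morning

8

The marked gap is inside the relative clause, the direct object of "described".
Its filler is the head noun "dean" (via "who"), at word 8.
(The other dependency links word 2 to a gap after word 14.)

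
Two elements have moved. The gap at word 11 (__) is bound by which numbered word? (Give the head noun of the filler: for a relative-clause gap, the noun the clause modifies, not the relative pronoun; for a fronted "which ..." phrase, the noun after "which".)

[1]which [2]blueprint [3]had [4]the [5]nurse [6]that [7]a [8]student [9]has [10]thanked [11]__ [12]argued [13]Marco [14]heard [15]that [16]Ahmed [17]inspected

The marked gap is inside the relative clause, the direct object of "thanked".
Its filler is the head noun "nurse" (via "that"), at word 5.
(The other dependency links word 2 to a gap after word 17.)

5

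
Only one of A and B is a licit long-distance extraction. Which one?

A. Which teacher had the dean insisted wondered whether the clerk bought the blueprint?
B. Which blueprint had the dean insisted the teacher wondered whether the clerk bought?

In B, the wh-phrase is extracted from inside a wh-island (introduced by "whether"), which blocks movement.
In A, the extraction path crosses only that-complement boundaries, which are transparent.
So A is grammatical.

A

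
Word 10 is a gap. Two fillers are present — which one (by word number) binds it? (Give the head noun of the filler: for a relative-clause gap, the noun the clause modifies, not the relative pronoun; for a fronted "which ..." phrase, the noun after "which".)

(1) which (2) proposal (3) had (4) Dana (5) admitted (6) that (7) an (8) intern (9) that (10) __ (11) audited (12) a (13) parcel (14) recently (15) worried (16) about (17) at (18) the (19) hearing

8

The marked gap is inside the relative clause, the subject of "audited".
Its filler is the head noun "intern" (via "that"), at word 8.
(The other dependency links word 2 to a gap after word 16.)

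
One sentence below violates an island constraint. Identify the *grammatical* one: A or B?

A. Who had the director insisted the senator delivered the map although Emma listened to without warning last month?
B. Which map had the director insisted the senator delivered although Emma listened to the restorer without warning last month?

B

In A, the wh-phrase is extracted from inside an adjunct island (introduced by "although"), which blocks movement.
In B, the extraction path crosses only that-complement boundaries, which are transparent.
So B is grammatical.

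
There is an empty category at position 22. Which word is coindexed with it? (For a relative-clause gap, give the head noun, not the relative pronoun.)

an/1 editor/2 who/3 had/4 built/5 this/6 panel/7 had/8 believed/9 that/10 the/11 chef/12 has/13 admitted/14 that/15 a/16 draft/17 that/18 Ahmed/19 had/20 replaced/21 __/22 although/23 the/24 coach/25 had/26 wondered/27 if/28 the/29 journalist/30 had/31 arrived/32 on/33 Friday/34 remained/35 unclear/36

The gap at 22 is the object of "replaced", inside a relative clause.
The relative pronoun is "that" (word 18); it is bound by the head noun immediately before it.
Its filler is the head noun "draft", at word 17.

17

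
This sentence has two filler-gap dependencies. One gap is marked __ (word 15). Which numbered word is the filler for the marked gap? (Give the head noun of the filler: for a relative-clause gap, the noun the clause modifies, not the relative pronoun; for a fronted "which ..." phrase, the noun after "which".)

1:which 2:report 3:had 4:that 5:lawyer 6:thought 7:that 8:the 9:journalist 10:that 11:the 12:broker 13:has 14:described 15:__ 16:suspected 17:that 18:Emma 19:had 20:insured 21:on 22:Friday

The marked gap is inside the relative clause, the direct object of "described".
Its filler is the head noun "journalist" (via "that"), at word 9.
(The other dependency links word 2 to a gap after word 20.)

9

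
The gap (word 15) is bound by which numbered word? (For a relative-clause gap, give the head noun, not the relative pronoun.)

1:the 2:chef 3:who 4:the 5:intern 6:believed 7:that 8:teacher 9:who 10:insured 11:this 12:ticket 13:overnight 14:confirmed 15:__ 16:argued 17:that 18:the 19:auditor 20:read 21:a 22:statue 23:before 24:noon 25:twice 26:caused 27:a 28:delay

The gap at 15 is the subject of "argued", inside a relative clause.
The relative pronoun is "who" (word 3); it is bound by the head noun immediately before it.
Its filler is the head noun "chef", at word 2.

2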